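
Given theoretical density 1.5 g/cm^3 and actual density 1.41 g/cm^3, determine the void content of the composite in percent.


Void% = (rho_theo - rho_actual)/rho_theo * 100 = (1.5 - 1.41)/1.5 * 100 = 6.0%

6.0%


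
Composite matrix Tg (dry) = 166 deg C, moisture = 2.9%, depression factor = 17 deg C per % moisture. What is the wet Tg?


Tg_wet = Tg_dry - k*moisture = 166 - 17*2.9 = 116.7 deg C

116.7 deg C


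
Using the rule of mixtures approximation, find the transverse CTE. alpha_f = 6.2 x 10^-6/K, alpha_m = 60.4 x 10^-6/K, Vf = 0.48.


alpha_2 = alpha_f*Vf + alpha_m*(1-Vf) = 6.2*0.48 + 60.4*0.52 = 34.4 x 10^-6/K

34.4 x 10^-6/K


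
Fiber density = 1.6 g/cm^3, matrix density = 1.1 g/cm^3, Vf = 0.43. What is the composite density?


rho_c = rho_f*Vf + rho_m*(1-Vf) = 1.6*0.43 + 1.1*0.57 = 1.315 g/cm^3

1.315 g/cm^3


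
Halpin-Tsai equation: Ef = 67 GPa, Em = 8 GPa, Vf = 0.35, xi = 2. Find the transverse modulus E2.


eta = (Ef/Em - 1)/(Ef/Em + xi) = (8.375 - 1)/(8.375 + 2) = 0.7108
E2 = Em*(1+xi*eta*Vf)/(1-eta*Vf) = 15.95 GPa

15.95 GPa


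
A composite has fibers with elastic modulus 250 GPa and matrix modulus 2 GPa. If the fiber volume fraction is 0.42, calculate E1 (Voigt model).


E1 = Ef*Vf + Em*(1-Vf) = 250*0.42 + 2*0.58 = 106.16 GPa

106.16 GPa


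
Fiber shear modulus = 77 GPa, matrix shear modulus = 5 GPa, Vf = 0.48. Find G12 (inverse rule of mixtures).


1/G12 = Vf/Gf + (1-Vf)/Gm = 0.48/77 + 0.52/5
G12 = 9.07 GPa

9.07 GPa


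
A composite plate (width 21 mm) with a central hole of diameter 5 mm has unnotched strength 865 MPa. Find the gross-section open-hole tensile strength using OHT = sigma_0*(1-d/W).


OHT = sigma_0*(1-d/W) = 865*(1-5/21) = 659.0 MPa

659.0 MPa


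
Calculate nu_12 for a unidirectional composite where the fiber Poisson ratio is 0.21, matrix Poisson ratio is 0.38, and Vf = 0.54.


nu_12 = nu_f*Vf + nu_m*(1-Vf) = 0.21*0.54 + 0.38*0.46 = 0.2882

0.2882


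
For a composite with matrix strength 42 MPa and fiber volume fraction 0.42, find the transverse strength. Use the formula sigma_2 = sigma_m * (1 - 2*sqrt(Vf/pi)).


factor = 1 - 2*sqrt(0.42/pi) = 0.2687
sigma_2 = 42 * 0.2687 = 11.29 MPa

11.29 MPa


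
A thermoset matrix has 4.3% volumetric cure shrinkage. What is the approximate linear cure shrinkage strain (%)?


Linear shrinkage ≈ vol_shrink/3 = 4.3/3 = 1.433%

1.433%


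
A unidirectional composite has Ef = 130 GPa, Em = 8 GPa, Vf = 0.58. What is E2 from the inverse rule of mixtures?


1/E2 = Vf/Ef + (1-Vf)/Em = 0.58/130 + 0.42/8
E2 = 17.56 GPa

17.56 GPa


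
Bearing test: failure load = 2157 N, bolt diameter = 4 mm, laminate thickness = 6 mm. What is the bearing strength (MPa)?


sigma_br = F/(d*h) = 2157/(4*6) = 89.9 MPa

89.9 MPa


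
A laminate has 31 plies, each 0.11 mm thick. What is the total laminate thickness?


h = n * t_ply = 31 * 0.11 = 3.41 mm

3.41 mm


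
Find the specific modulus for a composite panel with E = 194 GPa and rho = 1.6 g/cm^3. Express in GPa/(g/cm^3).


Specific stiffness = E/rho = 194/1.6 = 121.3 GPa/(g/cm^3)

121.3 GPa/(g/cm^3)


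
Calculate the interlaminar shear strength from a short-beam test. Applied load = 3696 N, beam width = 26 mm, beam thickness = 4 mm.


ILSS = 3F/(4bh) = 3*3696/(4*26*4) = 26.65 MPa

26.65 MPa


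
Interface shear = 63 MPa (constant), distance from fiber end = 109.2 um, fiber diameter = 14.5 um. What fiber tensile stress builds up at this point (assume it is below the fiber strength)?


Force balance: sigma_f * (pi*d^2/4) = tau * (pi*d) * x  ->  sigma_f = 4 * tau * x / d
sigma_f = 4 * 63 * 109.2 / 14.5 = 1897.8 MPa

1897.8 MPa


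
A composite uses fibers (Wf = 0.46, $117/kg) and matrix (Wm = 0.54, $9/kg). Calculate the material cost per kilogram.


Cost = cost_f*Wf + cost_m*Wm = 117*0.46 + 9*0.54 = $58.68/kg

$58.68/kg


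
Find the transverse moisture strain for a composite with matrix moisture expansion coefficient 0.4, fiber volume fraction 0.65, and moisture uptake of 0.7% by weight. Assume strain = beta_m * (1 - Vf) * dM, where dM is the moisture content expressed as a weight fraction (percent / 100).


dM = 0.7/100 = 0.007
strain = beta_m * (1-Vf) * dM = 0.4 * 0.35 * 0.007 = 0.00098

0.00098


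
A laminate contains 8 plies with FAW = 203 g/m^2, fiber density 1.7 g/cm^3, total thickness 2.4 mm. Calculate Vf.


Vf = n * FAW / (rho_f * h * 1000) = 8 * 203 / (1.7 * 2.4 * 1000) = 0.398

0.398


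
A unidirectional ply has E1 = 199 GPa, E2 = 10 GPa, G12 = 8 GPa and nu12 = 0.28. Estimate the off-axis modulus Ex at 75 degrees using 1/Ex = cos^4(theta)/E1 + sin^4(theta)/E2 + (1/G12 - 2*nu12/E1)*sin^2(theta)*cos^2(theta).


cos^4(75) = 0.004487, sin^4(75) = 0.870513, sin^2(75)*cos^2(75) = 0.0625
1/G12 - 2*nu12/E1 = 1/8 - 2*0.28/199 = 0.122186 GPa^-1
1/Ex = 0.004487/199 + 0.870513/10 + 0.122186*0.0625 = 0.0947104 GPa^-1
Ex = 10.56 GPa

10.56 GPa


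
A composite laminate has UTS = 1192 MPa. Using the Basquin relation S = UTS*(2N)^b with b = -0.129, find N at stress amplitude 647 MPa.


N = 0.5 * (S/UTS)^(1/b) = 0.5 * (647/1192)^(1/-0.129) = 57.0318 cycles

57.0318 cycles


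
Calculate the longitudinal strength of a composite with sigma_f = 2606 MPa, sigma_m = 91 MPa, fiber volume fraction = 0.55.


sigma_1 = sigma_f*Vf + sigma_m*(1-Vf) = 2606*0.55 + 91*0.45 = 1474.3 MPa

1474.3 MPa


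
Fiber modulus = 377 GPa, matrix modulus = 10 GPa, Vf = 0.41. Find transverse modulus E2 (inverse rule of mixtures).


1/E2 = Vf/Ef + (1-Vf)/Em = 0.41/377 + 0.59/10
E2 = 16.64 GPa

16.64 GPa


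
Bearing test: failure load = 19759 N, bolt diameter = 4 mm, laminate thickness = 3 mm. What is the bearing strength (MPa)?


sigma_br = F/(d*h) = 19759/(4*3) = 1646.6 MPa

1646.6 MPa


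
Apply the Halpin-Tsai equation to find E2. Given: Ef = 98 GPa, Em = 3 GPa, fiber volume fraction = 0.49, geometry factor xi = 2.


eta = (Ef/Em - 1)/(Ef/Em + xi) = (32.6667 - 1)/(32.6667 + 2) = 0.9135
E2 = Em*(1+xi*eta*Vf)/(1-eta*Vf) = 10.29 GPa

10.29 GPa


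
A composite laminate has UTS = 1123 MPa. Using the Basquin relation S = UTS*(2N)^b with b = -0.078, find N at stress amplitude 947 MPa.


N = 0.5 * (S/UTS)^(1/b) = 0.5 * (947/1123)^(1/-0.078) = 4.4470 cycles

4.4470 cycles


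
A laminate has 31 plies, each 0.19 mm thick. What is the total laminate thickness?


h = n * t_ply = 31 * 0.19 = 5.89 mm

5.89 mm


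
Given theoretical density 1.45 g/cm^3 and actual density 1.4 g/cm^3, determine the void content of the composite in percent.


Void% = (rho_theo - rho_actual)/rho_theo * 100 = (1.45 - 1.4)/1.45 * 100 = 3.45%

3.45%


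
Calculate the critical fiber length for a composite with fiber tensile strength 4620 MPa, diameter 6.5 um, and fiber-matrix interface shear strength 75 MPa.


Lc = sigma_f * d / (2 * tau_i) = 4620 * 6.5 / (2 * 75) = 200.2 um

200.2 um


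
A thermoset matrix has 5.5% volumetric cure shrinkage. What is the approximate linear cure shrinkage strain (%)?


Linear shrinkage ≈ vol_shrink/3 = 5.5/3 = 1.833%

1.833%


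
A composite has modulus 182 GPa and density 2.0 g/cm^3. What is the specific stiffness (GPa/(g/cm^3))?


Specific stiffness = E/rho = 182/2.0 = 91.0 GPa/(g/cm^3)

91.0 GPa/(g/cm^3)


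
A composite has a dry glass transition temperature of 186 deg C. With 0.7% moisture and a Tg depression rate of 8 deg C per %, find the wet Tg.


Tg_wet = Tg_dry - k*moisture = 186 - 8*0.7 = 180.4 deg C

180.4 deg C


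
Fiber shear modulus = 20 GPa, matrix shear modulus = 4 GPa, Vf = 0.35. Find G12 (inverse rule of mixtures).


1/G12 = Vf/Gf + (1-Vf)/Gm = 0.35/20 + 0.65/4
G12 = 5.56 GPa

5.56 GPa


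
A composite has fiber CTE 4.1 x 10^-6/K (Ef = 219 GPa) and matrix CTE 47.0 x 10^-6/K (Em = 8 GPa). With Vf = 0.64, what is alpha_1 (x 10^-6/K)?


E1 = Ef*Vf + Em*(1-Vf) = 143.04
alpha_1 = (alpha_f*Ef*Vf + alpha_m*Em*(1-Vf))/E1 = 4.96 x 10^-6/K

4.96 x 10^-6/K


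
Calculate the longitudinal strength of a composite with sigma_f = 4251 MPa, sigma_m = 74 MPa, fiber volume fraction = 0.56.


sigma_1 = sigma_f*Vf + sigma_m*(1-Vf) = 4251*0.56 + 74*0.44 = 2413.1 MPa

2413.1 MPa


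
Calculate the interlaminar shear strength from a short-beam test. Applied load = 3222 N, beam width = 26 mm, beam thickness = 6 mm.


ILSS = 3F/(4bh) = 3*3222/(4*26*6) = 15.49 MPa

15.49 MPa


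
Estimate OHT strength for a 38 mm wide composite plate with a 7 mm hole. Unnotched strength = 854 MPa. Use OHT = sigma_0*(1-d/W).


OHT = sigma_0*(1-d/W) = 854*(1-7/38) = 696.7 MPa

696.7 MPa


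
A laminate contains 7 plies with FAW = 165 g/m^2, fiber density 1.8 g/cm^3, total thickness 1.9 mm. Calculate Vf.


Vf = n * FAW / (rho_f * h * 1000) = 7 * 165 / (1.8 * 1.9 * 1000) = 0.3377

0.3377


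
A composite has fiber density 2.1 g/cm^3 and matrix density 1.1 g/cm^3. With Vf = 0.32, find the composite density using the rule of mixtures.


rho_c = rho_f*Vf + rho_m*(1-Vf) = 2.1*0.32 + 1.1*0.68 = 1.42 g/cm^3

1.42 g/cm^3


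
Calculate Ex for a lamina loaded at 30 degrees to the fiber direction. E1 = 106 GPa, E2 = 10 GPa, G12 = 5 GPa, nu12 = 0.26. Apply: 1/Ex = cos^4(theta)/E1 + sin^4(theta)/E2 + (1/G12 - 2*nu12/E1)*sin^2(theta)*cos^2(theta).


cos^4(30) = 0.5625, sin^4(30) = 0.0625, sin^2(30)*cos^2(30) = 0.1875
1/G12 - 2*nu12/E1 = 1/5 - 2*0.26/106 = 0.195094 GPa^-1
1/Ex = 0.5625/106 + 0.0625/10 + 0.195094*0.1875 = 0.0481368 GPa^-1
Ex = 20.77 GPa

20.77 GPa


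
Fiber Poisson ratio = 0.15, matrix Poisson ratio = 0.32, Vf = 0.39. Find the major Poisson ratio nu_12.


nu_12 = nu_f*Vf + nu_m*(1-Vf) = 0.15*0.39 + 0.32*0.61 = 0.2537

0.2537


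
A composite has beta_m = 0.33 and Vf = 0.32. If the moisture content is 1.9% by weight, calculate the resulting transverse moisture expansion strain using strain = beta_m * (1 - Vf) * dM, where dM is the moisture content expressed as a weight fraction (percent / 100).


dM = 1.9/100 = 0.019
strain = beta_m * (1-Vf) * dM = 0.33 * 0.68 * 0.019 = 0.0042636

0.0042636


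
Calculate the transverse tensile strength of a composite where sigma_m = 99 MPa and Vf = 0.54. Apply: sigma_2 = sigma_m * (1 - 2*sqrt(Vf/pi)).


factor = 1 - 2*sqrt(0.54/pi) = 0.1708
sigma_2 = 99 * 0.1708 = 16.91 MPa

16.91 MPa


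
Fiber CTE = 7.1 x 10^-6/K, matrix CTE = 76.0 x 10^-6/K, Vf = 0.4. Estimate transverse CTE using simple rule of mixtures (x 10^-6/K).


alpha_2 = alpha_f*Vf + alpha_m*(1-Vf) = 7.1*0.4 + 76.0*0.6 = 48.4 x 10^-6/K

48.4 x 10^-6/K


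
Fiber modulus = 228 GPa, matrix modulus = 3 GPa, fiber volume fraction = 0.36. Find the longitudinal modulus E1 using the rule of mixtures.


E1 = Ef*Vf + Em*(1-Vf) = 228*0.36 + 3*0.64 = 84.0 GPa

84.0 GPa


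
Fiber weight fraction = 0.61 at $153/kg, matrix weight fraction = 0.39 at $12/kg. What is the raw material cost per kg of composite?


Cost = cost_f*Wf + cost_m*Wm = 153*0.61 + 12*0.39 = $98.01/kg

$98.01/kg


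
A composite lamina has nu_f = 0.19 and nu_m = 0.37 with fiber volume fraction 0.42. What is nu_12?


nu_12 = nu_f*Vf + nu_m*(1-Vf) = 0.19*0.42 + 0.37*0.58 = 0.2944

0.2944


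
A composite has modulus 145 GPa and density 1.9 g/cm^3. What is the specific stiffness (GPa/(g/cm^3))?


Specific stiffness = E/rho = 145/1.9 = 76.3 GPa/(g/cm^3)

76.3 GPa/(g/cm^3)


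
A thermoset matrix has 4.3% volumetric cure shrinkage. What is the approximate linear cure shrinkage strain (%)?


Linear shrinkage ≈ vol_shrink/3 = 4.3/3 = 1.433%

1.433%


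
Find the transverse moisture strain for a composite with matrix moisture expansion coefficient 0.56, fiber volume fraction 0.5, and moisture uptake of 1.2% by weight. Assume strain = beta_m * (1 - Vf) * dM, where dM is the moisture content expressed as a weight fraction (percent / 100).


dM = 1.2/100 = 0.012
strain = beta_m * (1-Vf) * dM = 0.56 * 0.5 * 0.012 = 0.00336

0.00336


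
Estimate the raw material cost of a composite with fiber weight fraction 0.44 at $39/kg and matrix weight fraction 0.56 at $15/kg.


Cost = cost_f*Wf + cost_m*Wm = 39*0.44 + 15*0.56 = $25.56/kg

$25.56/kg


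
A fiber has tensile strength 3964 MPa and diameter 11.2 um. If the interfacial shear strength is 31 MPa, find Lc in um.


Lc = sigma_f * d / (2 * tau_i) = 3964 * 11.2 / (2 * 31) = 716.1 um

716.1 um


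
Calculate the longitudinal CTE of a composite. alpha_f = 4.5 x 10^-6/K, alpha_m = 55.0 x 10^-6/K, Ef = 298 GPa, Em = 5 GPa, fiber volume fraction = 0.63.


E1 = Ef*Vf + Em*(1-Vf) = 189.59
alpha_1 = (alpha_f*Ef*Vf + alpha_m*Em*(1-Vf))/E1 = 4.99 x 10^-6/K

4.99 x 10^-6/K


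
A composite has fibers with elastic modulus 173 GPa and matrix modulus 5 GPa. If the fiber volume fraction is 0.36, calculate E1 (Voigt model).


E1 = Ef*Vf + Em*(1-Vf) = 173*0.36 + 5*0.64 = 65.48 GPa

65.48 GPa


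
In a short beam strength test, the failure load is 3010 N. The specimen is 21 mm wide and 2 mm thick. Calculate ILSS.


ILSS = 3F/(4bh) = 3*3010/(4*21*2) = 53.75 MPa

53.75 MPa


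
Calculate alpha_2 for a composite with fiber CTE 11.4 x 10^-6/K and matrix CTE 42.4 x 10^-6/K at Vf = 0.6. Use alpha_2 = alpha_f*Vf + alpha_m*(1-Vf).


alpha_2 = alpha_f*Vf + alpha_m*(1-Vf) = 11.4*0.6 + 42.4*0.4 = 23.8 x 10^-6/K

23.8 x 10^-6/K


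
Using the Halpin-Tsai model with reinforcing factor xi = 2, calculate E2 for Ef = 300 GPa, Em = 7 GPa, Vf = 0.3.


eta = (Ef/Em - 1)/(Ef/Em + xi) = (42.8571 - 1)/(42.8571 + 2) = 0.9331
E2 = Em*(1+xi*eta*Vf)/(1-eta*Vf) = 15.16 GPa

15.16 GPa


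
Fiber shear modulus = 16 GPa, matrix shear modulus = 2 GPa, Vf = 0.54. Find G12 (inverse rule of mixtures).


1/G12 = Vf/Gf + (1-Vf)/Gm = 0.54/16 + 0.46/2
G12 = 3.79 GPa

3.79 GPa


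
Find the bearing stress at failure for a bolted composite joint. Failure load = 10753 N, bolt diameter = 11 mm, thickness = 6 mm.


sigma_br = F/(d*h) = 10753/(11*6) = 162.9 MPa

162.9 MPa


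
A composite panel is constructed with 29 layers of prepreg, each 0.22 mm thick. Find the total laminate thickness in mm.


h = n * t_ply = 29 * 0.22 = 6.38 mm

6.38 mm


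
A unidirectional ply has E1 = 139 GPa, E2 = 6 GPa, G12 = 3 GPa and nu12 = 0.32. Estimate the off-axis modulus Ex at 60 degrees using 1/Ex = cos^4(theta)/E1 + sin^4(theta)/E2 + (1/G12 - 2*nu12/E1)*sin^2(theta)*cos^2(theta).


cos^4(60) = 0.0625, sin^4(60) = 0.5625, sin^2(60)*cos^2(60) = 0.1875
1/G12 - 2*nu12/E1 = 1/3 - 2*0.32/139 = 0.328729 GPa^-1
1/Ex = 0.0625/139 + 0.5625/6 + 0.328729*0.1875 = 0.1558363 GPa^-1
Ex = 6.42 GPa

6.42 GPa


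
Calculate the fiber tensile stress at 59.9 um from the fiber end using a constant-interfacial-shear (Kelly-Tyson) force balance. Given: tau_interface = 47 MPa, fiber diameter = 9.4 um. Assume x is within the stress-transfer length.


Force balance: sigma_f * (pi*d^2/4) = tau * (pi*d) * x  ->  sigma_f = 4 * tau * x / d
sigma_f = 4 * 47 * 59.9 / 9.4 = 1198.0 MPa

1198.0 MPa


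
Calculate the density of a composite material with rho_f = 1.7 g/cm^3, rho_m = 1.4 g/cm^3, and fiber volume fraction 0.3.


rho_c = rho_f*Vf + rho_m*(1-Vf) = 1.7*0.3 + 1.4*0.7 = 1.49 g/cm^3

1.49 g/cm^3


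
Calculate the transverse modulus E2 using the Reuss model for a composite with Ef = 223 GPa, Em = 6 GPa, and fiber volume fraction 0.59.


1/E2 = Vf/Ef + (1-Vf)/Em = 0.59/223 + 0.41/6
E2 = 14.09 GPa

14.09 GPa


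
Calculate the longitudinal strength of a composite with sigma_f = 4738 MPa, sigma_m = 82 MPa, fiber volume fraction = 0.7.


sigma_1 = sigma_f*Vf + sigma_m*(1-Vf) = 4738*0.7 + 82*0.3 = 3341.2 MPa

3341.2 MPa


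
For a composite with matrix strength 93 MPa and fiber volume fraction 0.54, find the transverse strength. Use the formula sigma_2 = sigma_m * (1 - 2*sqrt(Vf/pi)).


factor = 1 - 2*sqrt(0.54/pi) = 0.1708
sigma_2 = 93 * 0.1708 = 15.89 MPa

15.89 MPa


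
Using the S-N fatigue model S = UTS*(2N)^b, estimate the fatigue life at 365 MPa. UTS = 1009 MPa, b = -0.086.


N = 0.5 * (S/UTS)^(1/b) = 0.5 * (365/1009)^(1/-0.086) = 68207.7901 cycles

68207.7901 cycles


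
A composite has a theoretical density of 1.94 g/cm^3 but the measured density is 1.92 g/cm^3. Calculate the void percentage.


Void% = (rho_theo - rho_actual)/rho_theo * 100 = (1.94 - 1.92)/1.94 * 100 = 1.03%

1.03%


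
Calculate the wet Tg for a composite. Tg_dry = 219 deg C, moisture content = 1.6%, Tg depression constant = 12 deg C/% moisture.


Tg_wet = Tg_dry - k*moisture = 219 - 12*1.6 = 199.8 deg C

199.8 deg C


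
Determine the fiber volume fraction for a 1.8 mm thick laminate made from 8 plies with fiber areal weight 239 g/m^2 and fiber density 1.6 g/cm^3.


Vf = n * FAW / (rho_f * h * 1000) = 8 * 239 / (1.6 * 1.8 * 1000) = 0.6639

0.6639


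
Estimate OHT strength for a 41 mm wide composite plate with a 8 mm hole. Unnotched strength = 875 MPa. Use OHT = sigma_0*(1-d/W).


OHT = sigma_0*(1-d/W) = 875*(1-8/41) = 704.3 MPa

704.3 MPa


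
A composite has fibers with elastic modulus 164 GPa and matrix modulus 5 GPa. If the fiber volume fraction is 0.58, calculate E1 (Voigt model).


E1 = Ef*Vf + Em*(1-Vf) = 164*0.58 + 5*0.42 = 97.22 GPa

97.22 GPa


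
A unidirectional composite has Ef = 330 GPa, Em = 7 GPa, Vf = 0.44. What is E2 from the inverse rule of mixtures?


1/E2 = Vf/Ef + (1-Vf)/Em = 0.44/330 + 0.56/7
E2 = 12.3 GPa

12.3 GPa


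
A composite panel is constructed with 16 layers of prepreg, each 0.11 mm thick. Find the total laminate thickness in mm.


h = n * t_ply = 16 * 0.11 = 1.76 mm

1.76 mm


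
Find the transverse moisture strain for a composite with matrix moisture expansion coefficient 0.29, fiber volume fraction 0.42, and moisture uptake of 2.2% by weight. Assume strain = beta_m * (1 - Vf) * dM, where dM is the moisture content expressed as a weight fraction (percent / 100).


dM = 2.2/100 = 0.022
strain = beta_m * (1-Vf) * dM = 0.29 * 0.58 * 0.022 = 0.0037004

0.0037004


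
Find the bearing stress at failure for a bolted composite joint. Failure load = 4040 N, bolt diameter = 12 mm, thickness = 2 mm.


sigma_br = F/(d*h) = 4040/(12*2) = 168.3 MPa

168.3 MPa


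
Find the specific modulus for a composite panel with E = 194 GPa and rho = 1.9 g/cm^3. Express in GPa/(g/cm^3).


Specific stiffness = E/rho = 194/1.9 = 102.1 GPa/(g/cm^3)

102.1 GPa/(g/cm^3)


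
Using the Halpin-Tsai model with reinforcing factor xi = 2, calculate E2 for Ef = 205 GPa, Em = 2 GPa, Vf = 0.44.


eta = (Ef/Em - 1)/(Ef/Em + xi) = (102.5 - 1)/(102.5 + 2) = 0.9713
E2 = Em*(1+xi*eta*Vf)/(1-eta*Vf) = 6.48 GPa

6.48 GPa


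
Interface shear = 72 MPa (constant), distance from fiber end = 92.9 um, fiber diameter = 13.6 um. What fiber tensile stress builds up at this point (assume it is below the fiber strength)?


Force balance: sigma_f * (pi*d^2/4) = tau * (pi*d) * x  ->  sigma_f = 4 * tau * x / d
sigma_f = 4 * 72 * 92.9 / 13.6 = 1967.3 MPa

1967.3 MPa


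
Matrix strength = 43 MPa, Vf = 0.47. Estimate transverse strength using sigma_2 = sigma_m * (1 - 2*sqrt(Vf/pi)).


factor = 1 - 2*sqrt(0.47/pi) = 0.2264
sigma_2 = 43 * 0.2264 = 9.74 MPa

9.74 MPa


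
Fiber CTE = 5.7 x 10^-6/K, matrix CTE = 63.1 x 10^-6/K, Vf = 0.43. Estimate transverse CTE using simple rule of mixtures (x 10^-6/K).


alpha_2 = alpha_f*Vf + alpha_m*(1-Vf) = 5.7*0.43 + 63.1*0.57 = 38.4 x 10^-6/K

38.4 x 10^-6/K


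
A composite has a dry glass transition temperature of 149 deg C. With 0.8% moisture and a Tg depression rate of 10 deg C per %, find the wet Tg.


Tg_wet = Tg_dry - k*moisture = 149 - 10*0.8 = 141.0 deg C

141.0 deg C


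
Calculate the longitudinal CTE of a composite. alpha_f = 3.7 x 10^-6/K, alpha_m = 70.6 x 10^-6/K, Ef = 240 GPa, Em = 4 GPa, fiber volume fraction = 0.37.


E1 = Ef*Vf + Em*(1-Vf) = 91.32
alpha_1 = (alpha_f*Ef*Vf + alpha_m*Em*(1-Vf))/E1 = 5.55 x 10^-6/K

5.55 x 10^-6/K


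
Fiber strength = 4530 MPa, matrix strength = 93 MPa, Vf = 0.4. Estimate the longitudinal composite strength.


sigma_1 = sigma_f*Vf + sigma_m*(1-Vf) = 4530*0.4 + 93*0.6 = 1867.8 MPa

1867.8 MPa


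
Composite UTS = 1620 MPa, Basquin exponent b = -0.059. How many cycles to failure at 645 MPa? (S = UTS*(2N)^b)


N = 0.5 * (S/UTS)^(1/b) = 0.5 * (645/1620)^(1/-0.059) = 3.0052e+06 cycles

3.0052e+06 cycles


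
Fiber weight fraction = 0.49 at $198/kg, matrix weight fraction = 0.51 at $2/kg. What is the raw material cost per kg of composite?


Cost = cost_f*Wf + cost_m*Wm = 198*0.49 + 2*0.51 = $98.04/kg

$98.04/kg


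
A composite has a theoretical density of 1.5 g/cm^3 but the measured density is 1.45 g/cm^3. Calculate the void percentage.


Void% = (rho_theo - rho_actual)/rho_theo * 100 = (1.5 - 1.45)/1.5 * 100 = 3.33%

3.33%


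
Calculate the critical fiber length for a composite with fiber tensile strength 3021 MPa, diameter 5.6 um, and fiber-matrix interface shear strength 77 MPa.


Lc = sigma_f * d / (2 * tau_i) = 3021 * 5.6 / (2 * 77) = 109.9 um

109.9 um


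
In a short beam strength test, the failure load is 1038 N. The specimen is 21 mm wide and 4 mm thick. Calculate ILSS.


ILSS = 3F/(4bh) = 3*1038/(4*21*4) = 9.27 MPa

9.27 MPa


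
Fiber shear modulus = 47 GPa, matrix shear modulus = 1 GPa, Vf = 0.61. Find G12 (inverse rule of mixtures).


1/G12 = Vf/Gf + (1-Vf)/Gm = 0.61/47 + 0.39/1
G12 = 2.48 GPa

2.48 GPa


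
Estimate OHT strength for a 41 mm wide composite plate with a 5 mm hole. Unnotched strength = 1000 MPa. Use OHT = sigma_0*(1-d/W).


OHT = sigma_0*(1-d/W) = 1000*(1-5/41) = 878.0 MPa

878.0 MPa


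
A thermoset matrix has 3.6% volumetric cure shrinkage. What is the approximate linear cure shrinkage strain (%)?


Linear shrinkage ≈ vol_shrink/3 = 3.6/3 = 1.2%

1.2%


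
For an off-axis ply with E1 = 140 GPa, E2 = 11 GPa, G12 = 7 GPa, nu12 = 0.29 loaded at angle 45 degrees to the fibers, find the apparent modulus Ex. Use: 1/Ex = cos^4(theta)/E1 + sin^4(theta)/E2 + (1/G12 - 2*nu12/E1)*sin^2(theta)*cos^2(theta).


cos^4(45) = 0.25, sin^4(45) = 0.25, sin^2(45)*cos^2(45) = 0.25
1/G12 - 2*nu12/E1 = 1/7 - 2*0.29/140 = 0.138714 GPa^-1
1/Ex = 0.25/140 + 0.25/11 + 0.138714*0.25 = 0.0591916 GPa^-1
Ex = 16.89 GPa

16.89 GPa


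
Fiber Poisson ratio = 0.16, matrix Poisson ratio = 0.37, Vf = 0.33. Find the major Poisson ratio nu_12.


nu_12 = nu_f*Vf + nu_m*(1-Vf) = 0.16*0.33 + 0.37*0.67 = 0.3007

0.3007


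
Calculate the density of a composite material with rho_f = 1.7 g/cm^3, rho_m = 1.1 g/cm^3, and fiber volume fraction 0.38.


rho_c = rho_f*Vf + rho_m*(1-Vf) = 1.7*0.38 + 1.1*0.62 = 1.328 g/cm^3

1.328 g/cm^3


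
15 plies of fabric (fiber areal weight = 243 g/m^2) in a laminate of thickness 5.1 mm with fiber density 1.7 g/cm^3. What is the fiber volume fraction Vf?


Vf = n * FAW / (rho_f * h * 1000) = 15 * 243 / (1.7 * 5.1 * 1000) = 0.4204

0.4204


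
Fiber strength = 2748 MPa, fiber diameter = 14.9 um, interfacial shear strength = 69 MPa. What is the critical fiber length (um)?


Lc = sigma_f * d / (2 * tau_i) = 2748 * 14.9 / (2 * 69) = 296.7 um

296.7 um


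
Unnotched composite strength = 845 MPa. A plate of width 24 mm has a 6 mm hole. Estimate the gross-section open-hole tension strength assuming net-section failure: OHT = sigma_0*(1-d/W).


OHT = sigma_0*(1-d/W) = 845*(1-6/24) = 633.8 MPa

633.8 MPa


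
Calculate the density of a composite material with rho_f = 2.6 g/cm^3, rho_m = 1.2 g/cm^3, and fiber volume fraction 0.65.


rho_c = rho_f*Vf + rho_m*(1-Vf) = 2.6*0.65 + 1.2*0.35 = 2.11 g/cm^3

2.11 g/cm^3


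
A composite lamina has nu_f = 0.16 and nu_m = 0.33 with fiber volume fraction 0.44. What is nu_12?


nu_12 = nu_f*Vf + nu_m*(1-Vf) = 0.16*0.44 + 0.33*0.56 = 0.2552

0.2552


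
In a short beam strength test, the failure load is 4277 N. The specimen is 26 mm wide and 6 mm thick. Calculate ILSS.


ILSS = 3F/(4bh) = 3*4277/(4*26*6) = 20.56 MPa

20.56 MPa


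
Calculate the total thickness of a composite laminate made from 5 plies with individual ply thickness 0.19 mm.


h = n * t_ply = 5 * 0.19 = 0.95 mm

0.95 mm


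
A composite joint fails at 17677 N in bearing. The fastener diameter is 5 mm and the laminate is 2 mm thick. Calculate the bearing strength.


sigma_br = F/(d*h) = 17677/(5*2) = 1767.7 MPa

1767.7 MPa


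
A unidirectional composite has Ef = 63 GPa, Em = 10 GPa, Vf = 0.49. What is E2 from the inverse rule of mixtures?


1/E2 = Vf/Ef + (1-Vf)/Em = 0.49/63 + 0.51/10
E2 = 17.01 GPa

17.01 GPa


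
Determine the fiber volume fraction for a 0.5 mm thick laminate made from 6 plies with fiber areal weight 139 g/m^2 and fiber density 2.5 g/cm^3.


Vf = n * FAW / (rho_f * h * 1000) = 6 * 139 / (2.5 * 0.5 * 1000) = 0.6672

0.6672


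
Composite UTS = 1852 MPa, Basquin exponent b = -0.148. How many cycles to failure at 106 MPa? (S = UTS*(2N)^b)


N = 0.5 * (S/UTS)^(1/b) = 0.5 * (106/1852)^(1/-0.148) = 1.2392e+08 cycles

1.2392e+08 cycles


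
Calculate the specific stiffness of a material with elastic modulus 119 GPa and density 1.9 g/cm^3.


Specific stiffness = E/rho = 119/1.9 = 62.6 GPa/(g/cm^3)

62.6 GPa/(g/cm^3)


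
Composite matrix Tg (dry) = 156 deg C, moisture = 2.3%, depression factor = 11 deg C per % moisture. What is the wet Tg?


Tg_wet = Tg_dry - k*moisture = 156 - 11*2.3 = 130.7 deg C

130.7 deg C


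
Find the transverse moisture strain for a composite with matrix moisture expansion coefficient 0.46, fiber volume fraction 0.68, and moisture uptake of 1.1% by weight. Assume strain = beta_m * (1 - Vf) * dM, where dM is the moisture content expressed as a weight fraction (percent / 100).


dM = 1.1/100 = 0.011
strain = beta_m * (1-Vf) * dM = 0.46 * 0.32 * 0.011 = 0.0016192

0.0016192


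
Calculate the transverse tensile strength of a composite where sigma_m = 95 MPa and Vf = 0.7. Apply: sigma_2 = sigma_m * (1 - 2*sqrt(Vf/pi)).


factor = 1 - 2*sqrt(0.7/pi) = 0.0559
sigma_2 = 95 * 0.0559 = 5.31 MPa

5.31 MPa


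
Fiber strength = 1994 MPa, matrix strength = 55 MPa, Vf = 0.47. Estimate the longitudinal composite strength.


sigma_1 = sigma_f*Vf + sigma_m*(1-Vf) = 1994*0.47 + 55*0.53 = 966.3 MPa

966.3 MPa


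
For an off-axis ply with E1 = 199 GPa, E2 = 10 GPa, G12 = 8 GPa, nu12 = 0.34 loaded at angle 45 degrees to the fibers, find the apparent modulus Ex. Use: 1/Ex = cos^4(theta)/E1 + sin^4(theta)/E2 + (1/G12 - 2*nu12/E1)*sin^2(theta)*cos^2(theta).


cos^4(45) = 0.25, sin^4(45) = 0.25, sin^2(45)*cos^2(45) = 0.25
1/G12 - 2*nu12/E1 = 1/8 - 2*0.34/199 = 0.121583 GPa^-1
1/Ex = 0.25/199 + 0.25/10 + 0.121583*0.25 = 0.056652 GPa^-1
Ex = 17.65 GPa

17.65 GPa


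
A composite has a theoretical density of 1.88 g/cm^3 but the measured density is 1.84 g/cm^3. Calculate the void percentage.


Void% = (rho_theo - rho_actual)/rho_theo * 100 = (1.88 - 1.84)/1.88 * 100 = 2.13%

2.13%


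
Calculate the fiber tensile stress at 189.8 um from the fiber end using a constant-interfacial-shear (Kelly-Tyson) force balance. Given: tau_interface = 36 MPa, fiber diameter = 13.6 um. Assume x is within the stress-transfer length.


Force balance: sigma_f * (pi*d^2/4) = tau * (pi*d) * x  ->  sigma_f = 4 * tau * x / d
sigma_f = 4 * 36 * 189.8 / 13.6 = 2009.6 MPa

2009.6 MPa


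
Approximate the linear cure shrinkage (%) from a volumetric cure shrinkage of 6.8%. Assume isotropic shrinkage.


Linear shrinkage ≈ vol_shrink/3 = 6.8/3 = 2.267%

2.267%


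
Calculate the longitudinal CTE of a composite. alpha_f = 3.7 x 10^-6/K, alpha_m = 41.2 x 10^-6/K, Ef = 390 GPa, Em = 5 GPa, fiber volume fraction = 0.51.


E1 = Ef*Vf + Em*(1-Vf) = 201.35
alpha_1 = (alpha_f*Ef*Vf + alpha_m*Em*(1-Vf))/E1 = 4.16 x 10^-6/K

4.16 x 10^-6/K


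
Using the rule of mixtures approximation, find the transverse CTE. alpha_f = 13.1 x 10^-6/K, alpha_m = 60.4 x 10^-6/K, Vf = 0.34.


alpha_2 = alpha_f*Vf + alpha_m*(1-Vf) = 13.1*0.34 + 60.4*0.66 = 44.3 x 10^-6/K

44.3 x 10^-6/K


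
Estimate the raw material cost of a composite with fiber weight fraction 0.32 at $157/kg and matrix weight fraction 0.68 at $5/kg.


Cost = cost_f*Wf + cost_m*Wm = 157*0.32 + 5*0.68 = $53.64/kg

$53.64/kg


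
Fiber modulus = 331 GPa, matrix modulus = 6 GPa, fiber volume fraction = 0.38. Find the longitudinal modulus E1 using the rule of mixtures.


E1 = Ef*Vf + Em*(1-Vf) = 331*0.38 + 6*0.62 = 129.5 GPa

129.5 GPa


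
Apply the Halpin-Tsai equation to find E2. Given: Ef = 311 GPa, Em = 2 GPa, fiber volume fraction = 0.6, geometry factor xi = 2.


eta = (Ef/Em - 1)/(Ef/Em + xi) = (155.5 - 1)/(155.5 + 2) = 0.981
E2 = Em*(1+xi*eta*Vf)/(1-eta*Vf) = 10.58 GPa

10.58 GPa


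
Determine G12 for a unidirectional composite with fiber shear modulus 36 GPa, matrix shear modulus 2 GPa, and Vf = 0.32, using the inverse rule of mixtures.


1/G12 = Vf/Gf + (1-Vf)/Gm = 0.32/36 + 0.68/2
G12 = 2.87 GPa

2.87 GPa


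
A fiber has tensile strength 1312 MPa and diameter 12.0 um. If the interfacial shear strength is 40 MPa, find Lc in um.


Lc = sigma_f * d / (2 * tau_i) = 1312 * 12.0 / (2 * 40) = 196.8 um

196.8 um


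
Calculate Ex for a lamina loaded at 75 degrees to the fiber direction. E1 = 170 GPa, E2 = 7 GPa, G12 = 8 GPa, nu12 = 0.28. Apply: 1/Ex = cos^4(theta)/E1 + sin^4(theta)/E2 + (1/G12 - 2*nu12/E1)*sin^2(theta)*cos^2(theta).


cos^4(75) = 0.004487, sin^4(75) = 0.870513, sin^2(75)*cos^2(75) = 0.0625
1/G12 - 2*nu12/E1 = 1/8 - 2*0.28/170 = 0.121706 GPa^-1
1/Ex = 0.004487/170 + 0.870513/7 + 0.121706*0.0625 = 0.131992 GPa^-1
Ex = 7.58 GPa

7.58 GPa


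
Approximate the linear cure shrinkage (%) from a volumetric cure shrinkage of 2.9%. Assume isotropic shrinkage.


Linear shrinkage ≈ vol_shrink/3 = 2.9/3 = 0.967%

0.967%


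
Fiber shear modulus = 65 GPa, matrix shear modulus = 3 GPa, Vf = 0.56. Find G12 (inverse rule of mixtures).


1/G12 = Vf/Gf + (1-Vf)/Gm = 0.56/65 + 0.44/3
G12 = 6.44 GPa

6.44 GPa


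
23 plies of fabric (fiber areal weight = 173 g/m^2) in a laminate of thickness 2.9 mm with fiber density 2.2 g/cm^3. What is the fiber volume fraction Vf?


Vf = n * FAW / (rho_f * h * 1000) = 23 * 173 / (2.2 * 2.9 * 1000) = 0.6237

0.6237


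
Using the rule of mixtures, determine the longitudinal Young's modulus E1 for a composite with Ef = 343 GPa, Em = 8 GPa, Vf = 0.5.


E1 = Ef*Vf + Em*(1-Vf) = 343*0.5 + 8*0.5 = 175.5 GPa

175.5 GPa


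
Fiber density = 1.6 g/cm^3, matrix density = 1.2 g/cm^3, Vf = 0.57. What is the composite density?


rho_c = rho_f*Vf + rho_m*(1-Vf) = 1.6*0.57 + 1.2*0.43 = 1.428 g/cm^3

1.428 g/cm^3


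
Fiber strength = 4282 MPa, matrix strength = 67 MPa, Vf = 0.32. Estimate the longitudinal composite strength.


sigma_1 = sigma_f*Vf + sigma_m*(1-Vf) = 4282*0.32 + 67*0.68 = 1415.8 MPa

1415.8 MPa


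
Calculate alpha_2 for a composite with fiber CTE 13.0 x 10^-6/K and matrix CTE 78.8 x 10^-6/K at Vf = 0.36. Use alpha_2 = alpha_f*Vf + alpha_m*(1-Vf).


alpha_2 = alpha_f*Vf + alpha_m*(1-Vf) = 13.0*0.36 + 78.8*0.64 = 55.1 x 10^-6/K

55.1 x 10^-6/K


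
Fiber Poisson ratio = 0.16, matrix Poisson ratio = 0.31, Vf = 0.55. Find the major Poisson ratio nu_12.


nu_12 = nu_f*Vf + nu_m*(1-Vf) = 0.16*0.55 + 0.31*0.45 = 0.2275

0.2275


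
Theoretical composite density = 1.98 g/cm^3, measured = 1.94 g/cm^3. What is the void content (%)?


Void% = (rho_theo - rho_actual)/rho_theo * 100 = (1.98 - 1.94)/1.98 * 100 = 2.02%

2.02%


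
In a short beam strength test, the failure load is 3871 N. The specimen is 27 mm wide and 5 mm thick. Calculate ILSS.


ILSS = 3F/(4bh) = 3*3871/(4*27*5) = 21.51 MPa

21.51 MPa


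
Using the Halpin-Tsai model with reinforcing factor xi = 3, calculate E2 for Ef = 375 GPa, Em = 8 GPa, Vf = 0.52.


eta = (Ef/Em - 1)/(Ef/Em + xi) = (46.875 - 1)/(46.875 + 3) = 0.9198
E2 = Em*(1+xi*eta*Vf)/(1-eta*Vf) = 37.34 GPa

37.34 GPa


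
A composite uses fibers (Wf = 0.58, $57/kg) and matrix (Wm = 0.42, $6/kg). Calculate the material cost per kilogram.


Cost = cost_f*Wf + cost_m*Wm = 57*0.58 + 6*0.42 = $35.58/kg

$35.58/kg


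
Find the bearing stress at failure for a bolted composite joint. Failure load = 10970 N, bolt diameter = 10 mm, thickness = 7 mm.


sigma_br = F/(d*h) = 10970/(10*7) = 156.7 MPa

156.7 MPa


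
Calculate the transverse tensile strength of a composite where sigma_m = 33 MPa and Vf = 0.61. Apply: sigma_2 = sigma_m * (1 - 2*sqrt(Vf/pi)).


factor = 1 - 2*sqrt(0.61/pi) = 0.1187
sigma_2 = 33 * 0.1187 = 3.92 MPa

3.92 MPa


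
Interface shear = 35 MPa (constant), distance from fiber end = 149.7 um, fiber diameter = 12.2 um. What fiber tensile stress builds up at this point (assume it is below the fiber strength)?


Force balance: sigma_f * (pi*d^2/4) = tau * (pi*d) * x  ->  sigma_f = 4 * tau * x / d
sigma_f = 4 * 35 * 149.7 / 12.2 = 1717.9 MPa

1717.9 MPa


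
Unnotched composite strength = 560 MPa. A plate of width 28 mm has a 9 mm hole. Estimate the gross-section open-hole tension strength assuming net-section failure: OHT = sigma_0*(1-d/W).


OHT = sigma_0*(1-d/W) = 560*(1-9/28) = 380.0 MPa

380.0 MPa


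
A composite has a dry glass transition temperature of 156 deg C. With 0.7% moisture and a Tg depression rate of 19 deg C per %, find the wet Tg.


Tg_wet = Tg_dry - k*moisture = 156 - 19*0.7 = 142.7 deg C

142.7 deg C


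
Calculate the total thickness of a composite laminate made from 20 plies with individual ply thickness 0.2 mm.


h = n * t_ply = 20 * 0.2 = 4.0 mm

4.0 mm


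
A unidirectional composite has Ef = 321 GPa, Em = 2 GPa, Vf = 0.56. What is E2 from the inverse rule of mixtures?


1/E2 = Vf/Ef + (1-Vf)/Em = 0.56/321 + 0.44/2
E2 = 4.51 GPa

4.51 GPa


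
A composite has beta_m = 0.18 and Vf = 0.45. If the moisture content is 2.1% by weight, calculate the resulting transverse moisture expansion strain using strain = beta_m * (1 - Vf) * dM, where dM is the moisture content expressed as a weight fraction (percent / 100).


dM = 2.1/100 = 0.021
strain = beta_m * (1-Vf) * dM = 0.18 * 0.55 * 0.021 = 0.002079

0.002079


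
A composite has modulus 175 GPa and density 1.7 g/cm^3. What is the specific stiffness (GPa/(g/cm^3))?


Specific stiffness = E/rho = 175/1.7 = 102.9 GPa/(g/cm^3)

102.9 GPa/(g/cm^3)


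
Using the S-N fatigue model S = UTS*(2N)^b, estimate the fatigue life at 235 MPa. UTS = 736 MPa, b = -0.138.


N = 0.5 * (S/UTS)^(1/b) = 0.5 * (235/736)^(1/-0.138) = 1957.9236 cycles

1957.9236 cycles


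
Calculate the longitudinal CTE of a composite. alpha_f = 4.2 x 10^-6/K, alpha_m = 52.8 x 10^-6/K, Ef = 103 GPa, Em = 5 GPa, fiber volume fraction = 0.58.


E1 = Ef*Vf + Em*(1-Vf) = 61.84
alpha_1 = (alpha_f*Ef*Vf + alpha_m*Em*(1-Vf))/E1 = 5.85 x 10^-6/K

5.85 x 10^-6/K


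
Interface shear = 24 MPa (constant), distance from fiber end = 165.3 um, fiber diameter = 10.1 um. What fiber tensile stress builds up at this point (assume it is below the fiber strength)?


Force balance: sigma_f * (pi*d^2/4) = tau * (pi*d) * x  ->  sigma_f = 4 * tau * x / d
sigma_f = 4 * 24 * 165.3 / 10.1 = 1571.2 MPa

1571.2 MPa


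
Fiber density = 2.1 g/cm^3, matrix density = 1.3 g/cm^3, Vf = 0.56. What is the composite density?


rho_c = rho_f*Vf + rho_m*(1-Vf) = 2.1*0.56 + 1.3*0.44 = 1.748 g/cm^3

1.748 g/cm^3


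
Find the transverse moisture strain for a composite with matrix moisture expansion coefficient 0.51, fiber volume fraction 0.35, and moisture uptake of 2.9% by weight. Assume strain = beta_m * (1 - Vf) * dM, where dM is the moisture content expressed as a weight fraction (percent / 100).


dM = 2.9/100 = 0.029
strain = beta_m * (1-Vf) * dM = 0.51 * 0.65 * 0.029 = 0.0096135

0.0096135


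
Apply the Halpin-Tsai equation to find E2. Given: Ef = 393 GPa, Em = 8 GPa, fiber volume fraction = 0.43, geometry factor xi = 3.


eta = (Ef/Em - 1)/(Ef/Em + xi) = (49.125 - 1)/(49.125 + 3) = 0.9233
E2 = Em*(1+xi*eta*Vf)/(1-eta*Vf) = 29.07 GPa

29.07 GPa


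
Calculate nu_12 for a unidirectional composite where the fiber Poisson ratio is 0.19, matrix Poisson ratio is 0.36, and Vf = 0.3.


nu_12 = nu_f*Vf + nu_m*(1-Vf) = 0.19*0.3 + 0.36*0.7 = 0.309

0.309


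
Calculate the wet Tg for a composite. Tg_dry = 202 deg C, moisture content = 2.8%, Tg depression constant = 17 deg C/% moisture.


Tg_wet = Tg_dry - k*moisture = 202 - 17*2.8 = 154.4 deg C

154.4 deg C


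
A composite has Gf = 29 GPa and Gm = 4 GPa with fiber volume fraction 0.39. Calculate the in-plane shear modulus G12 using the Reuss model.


1/G12 = Vf/Gf + (1-Vf)/Gm = 0.39/29 + 0.61/4
G12 = 6.03 GPa

6.03 GPa


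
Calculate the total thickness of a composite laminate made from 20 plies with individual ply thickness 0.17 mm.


h = n * t_ply = 20 * 0.17 = 3.4 mm

3.4 mm


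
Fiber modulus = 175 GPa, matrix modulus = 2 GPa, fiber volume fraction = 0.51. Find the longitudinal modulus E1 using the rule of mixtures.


E1 = Ef*Vf + Em*(1-Vf) = 175*0.51 + 2*0.49 = 90.23 GPa

90.23 GPa


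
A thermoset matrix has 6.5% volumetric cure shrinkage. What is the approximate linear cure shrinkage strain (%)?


Linear shrinkage ≈ vol_shrink/3 = 6.5/3 = 2.167%

2.167%


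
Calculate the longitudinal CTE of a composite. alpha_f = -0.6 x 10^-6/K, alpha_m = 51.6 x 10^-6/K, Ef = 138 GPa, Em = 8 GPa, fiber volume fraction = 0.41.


E1 = Ef*Vf + Em*(1-Vf) = 61.3
alpha_1 = (alpha_f*Ef*Vf + alpha_m*Em*(1-Vf))/E1 = 3.42 x 10^-6/K

3.42 x 10^-6/K


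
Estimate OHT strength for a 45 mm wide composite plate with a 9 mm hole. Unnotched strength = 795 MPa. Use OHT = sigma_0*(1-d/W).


OHT = sigma_0*(1-d/W) = 795*(1-9/45) = 636.0 MPa

636.0 MPa


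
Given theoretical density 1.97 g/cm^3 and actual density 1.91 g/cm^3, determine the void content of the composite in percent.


Void% = (rho_theo - rho_actual)/rho_theo * 100 = (1.97 - 1.91)/1.97 * 100 = 3.05%

3.05%


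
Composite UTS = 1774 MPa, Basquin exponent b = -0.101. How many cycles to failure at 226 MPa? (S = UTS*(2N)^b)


N = 0.5 * (S/UTS)^(1/b) = 0.5 * (226/1774)^(1/-0.101) = 3.6210e+08 cycles

3.6210e+08 cycles


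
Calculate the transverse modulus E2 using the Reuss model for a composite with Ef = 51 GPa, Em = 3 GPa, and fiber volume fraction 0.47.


1/E2 = Vf/Ef + (1-Vf)/Em = 0.47/51 + 0.53/3
E2 = 5.38 GPa

5.38 GPa


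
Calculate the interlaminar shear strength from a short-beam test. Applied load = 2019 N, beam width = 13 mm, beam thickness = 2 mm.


ILSS = 3F/(4bh) = 3*2019/(4*13*2) = 58.24 MPa

58.24 MPa


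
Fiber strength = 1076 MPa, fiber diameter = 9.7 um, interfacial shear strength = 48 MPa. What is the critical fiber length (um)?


Lc = sigma_f * d / (2 * tau_i) = 1076 * 9.7 / (2 * 48) = 108.7 um

108.7 um


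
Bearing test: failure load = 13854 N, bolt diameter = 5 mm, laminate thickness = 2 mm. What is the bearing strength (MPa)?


sigma_br = F/(d*h) = 13854/(5*2) = 1385.4 MPa

1385.4 MPa


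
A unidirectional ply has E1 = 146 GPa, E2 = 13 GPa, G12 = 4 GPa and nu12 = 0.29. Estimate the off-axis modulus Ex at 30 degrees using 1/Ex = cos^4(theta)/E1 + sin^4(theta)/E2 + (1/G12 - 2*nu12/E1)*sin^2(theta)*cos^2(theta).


cos^4(30) = 0.5625, sin^4(30) = 0.0625, sin^2(30)*cos^2(30) = 0.1875
1/G12 - 2*nu12/E1 = 1/4 - 2*0.29/146 = 0.246027 GPa^-1
1/Ex = 0.5625/146 + 0.0625/13 + 0.246027*0.1875 = 0.0547906 GPa^-1
Ex = 18.25 GPa

18.25 GPa


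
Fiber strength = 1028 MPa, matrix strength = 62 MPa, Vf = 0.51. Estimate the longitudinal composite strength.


sigma_1 = sigma_f*Vf + sigma_m*(1-Vf) = 1028*0.51 + 62*0.49 = 554.7 MPa

554.7 MPa


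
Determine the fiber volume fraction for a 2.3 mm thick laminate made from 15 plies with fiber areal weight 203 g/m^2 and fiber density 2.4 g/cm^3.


Vf = n * FAW / (rho_f * h * 1000) = 15 * 203 / (2.4 * 2.3 * 1000) = 0.5516

0.5516
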